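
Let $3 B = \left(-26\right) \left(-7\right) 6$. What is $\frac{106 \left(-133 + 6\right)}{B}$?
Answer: $- \frac{6731}{182} \approx -36.984$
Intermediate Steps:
$B = 364$ ($B = \frac{\left(-26\right) \left(-7\right) 6}{3} = \frac{182 \cdot 6}{3} = \frac{1}{3} \cdot 1092 = 364$)
$\frac{106 \left(-133 + 6\right)}{B} = \frac{106 \left(-133 + 6\right)}{364} = 106 \left(-127\right) \frac{1}{364} = \left(-13462\right) \frac{1}{364} = - \frac{6731}{182}$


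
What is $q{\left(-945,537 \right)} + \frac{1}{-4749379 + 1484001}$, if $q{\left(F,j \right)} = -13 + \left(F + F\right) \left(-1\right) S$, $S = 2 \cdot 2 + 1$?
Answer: $\frac{30815372185}{3265378} \approx 9437.0$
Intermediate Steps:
$S = 5$ ($S = 4 + 1 = 5$)
$q{\left(F,j \right)} = -13 - 10 F$ ($q{\left(F,j \right)} = -13 + \left(F + F\right) \left(-1\right) 5 = -13 + 2 F \left(-1\right) 5 = -13 + - 2 F 5 = -13 - 10 F$)
$q{\left(-945,537 \right)} + \frac{1}{-4749379 + 1484001} = \left(-13 - -9450\right) + \frac{1}{-4749379 + 1484001} = \left(-13 + 9450\right) + \frac{1}{-3265378} = 9437 - \frac{1}{3265378} = \frac{30815372185}{3265378}$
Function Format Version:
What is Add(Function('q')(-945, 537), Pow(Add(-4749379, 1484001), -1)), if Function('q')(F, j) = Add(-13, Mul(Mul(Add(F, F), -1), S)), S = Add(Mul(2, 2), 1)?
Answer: Rational(30815372185, 3265378) ≈ 9437.0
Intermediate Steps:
S = 5 (S = Add(4, 1) = 5)
Function('q')(F, j) = Add(-13, Mul(-10, F)) (Function('q')(F, j) = Add(-13, Mul(Mul(Add(F, F), -1), 5)) = Add(-13, Mul(Mul(Mul(2, F), -1), 5)) = Add(-13, Mul(Mul(-2, F), 5)) = Add(-13, Mul(-10, F)))
Add(Function('q')(-945, 537), Pow(Add(-4749379, 1484001), -1)) = Add(Add(-13, Mul(-10, -945)), Pow(Add(-4749379, 1484001), -1)) = Add(Add(-13, 9450), Pow(-3265378, -1)) = Add(9437, Rational(-1, 3265378)) = Rational(30815372185, 3265378)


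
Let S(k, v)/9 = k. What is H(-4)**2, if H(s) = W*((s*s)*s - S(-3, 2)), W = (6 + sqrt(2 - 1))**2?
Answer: 3286969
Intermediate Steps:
S(k, v) = 9*k
W = 49 (W = (6 + sqrt(1))**2 = (6 + 1)**2 = 7**2 = 49)
H(s) = 1323 + 49*s**3 (H(s) = 49*((s*s)*s - 9*(-3)) = 49*(s**2*s - 1*(-27)) = 49*(s**3 + 27) = 49*(27 + s**3) = 1323 + 49*s**3)
H(-4)**2 = (1323 + 49*(-4)**3)**2 = (1323 + 49*(-64))**2 = (1323 - 3136)**2 = (-1813)**2 = 3286969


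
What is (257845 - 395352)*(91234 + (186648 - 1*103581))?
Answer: -23967607607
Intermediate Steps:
(257845 - 395352)*(91234 + (186648 - 1*103581)) = -137507*(91234 + (186648 - 103581)) = -137507*(91234 + 83067) = -137507*174301 = -23967607607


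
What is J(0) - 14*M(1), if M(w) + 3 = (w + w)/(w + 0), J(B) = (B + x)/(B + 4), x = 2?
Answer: 29/2 ≈ 14.500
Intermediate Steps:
J(B) = (2 + B)/(4 + B) (J(B) = (B + 2)/(B + 4) = (2 + B)/(4 + B))
M(w) = -1 (M(w) = -3 + (w + w)/(w + 0) = -3 + (2*w)/w = -3 + 2 = -1)
J(0) - 14*M(1) = (2 + 0)/(4 + 0) - 14*(-1) = 2/4 + 14 = (¼)*2 + 14 = ½ + 14 = 29/2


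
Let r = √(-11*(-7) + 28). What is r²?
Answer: 105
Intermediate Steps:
r = √105 (r = √(77 + 28) = √105 ≈ 10.247)
r² = (√105)² = 105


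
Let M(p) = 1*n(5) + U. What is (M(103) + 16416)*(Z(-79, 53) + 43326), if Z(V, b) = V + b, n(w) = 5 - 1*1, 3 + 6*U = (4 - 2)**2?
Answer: 2132979650/3 ≈ 7.1099e+8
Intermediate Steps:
U = 1/6 (U = -1/2 + (4 - 2)**2/6 = -1/2 + (1/6)*2**2 = -1/2 + (1/6)*4 = -1/2 + 2/3 = 1/6 ≈ 0.16667)
n(w) = 4 (n(w) = 5 - 1 = 4)
M(p) = 25/6 (M(p) = 1*4 + 1/6 = 4 + 1/6 = 25/6)
(M(103) + 16416)*(Z(-79, 53) + 43326) = (25/6 + 16416)*((-79 + 53) + 43326) = 98521*(-26 + 43326)/6 = (98521/6)*43300 = 2132979650/3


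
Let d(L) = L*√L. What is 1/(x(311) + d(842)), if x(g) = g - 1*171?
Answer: -35/149232022 + 421*√842/298464044 ≈ 4.0696e-5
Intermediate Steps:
d(L) = L^(3/2)
x(g) = -171 + g (x(g) = g - 171 = -171 + g)
1/(x(311) + d(842)) = 1/((-171 + 311) + 842^(3/2)) = 1/(140 + 842*√842)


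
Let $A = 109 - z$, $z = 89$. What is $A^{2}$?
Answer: $400$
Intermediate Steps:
$A = 20$ ($A = 109 - 89 = 20$)
$A^{2} = 20^{2} = 400$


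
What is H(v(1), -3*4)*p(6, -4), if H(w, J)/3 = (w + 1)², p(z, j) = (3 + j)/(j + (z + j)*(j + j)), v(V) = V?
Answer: ⅗ ≈ 0.60000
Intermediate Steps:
p(z, j) = (3 + j)/(j + 2*j*(j + z)) (p(z, j) = (3 + j)/(j + (j + z)*(2*j)) = (3 + j)/(j + 2*j*(j + z)))
H(w, J) = 3*(1 + w)² (H(w, J) = 3*(w + 1)² = 3*(1 + w)²)
H(v(1), -3*4)*p(6, -4) = (3*(1 + 1)²)*((3 - 4)/((-4)*(1 + 2*(-4) + 2*6))) = (3*2²)*(-¼*(-1)/(1 - 8 + 12)) = (3*4)*(-¼*(-1)/5) = 12*(-¼*⅕*(-1)) = 12*(1/20) = ⅗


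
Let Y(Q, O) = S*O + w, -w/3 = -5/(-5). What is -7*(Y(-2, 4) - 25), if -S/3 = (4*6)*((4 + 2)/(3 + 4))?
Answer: 1924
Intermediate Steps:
S = -432/7 (S = -3*4*6*(4 + 2)/(3 + 4) = -72*6/7 = -3*144/7 = -432/7 ≈ -61.714)
w = -3 (w = -(-15)/(-5) = -(-15)*(-1)/5 = -3*1 = -3)
Y(Q, O) = -3 - 432*O/7 (Y(Q, O) = -432*O/7 - 3 = -3 - 432*O/7)
-7*(Y(-2, 4) - 25) = -7*((-3 - 432/7*4) - 25) = -7*((-3 - 1728/7) - 25) = -7*(-1749/7 - 25) = -7*(-1924/7) = 1924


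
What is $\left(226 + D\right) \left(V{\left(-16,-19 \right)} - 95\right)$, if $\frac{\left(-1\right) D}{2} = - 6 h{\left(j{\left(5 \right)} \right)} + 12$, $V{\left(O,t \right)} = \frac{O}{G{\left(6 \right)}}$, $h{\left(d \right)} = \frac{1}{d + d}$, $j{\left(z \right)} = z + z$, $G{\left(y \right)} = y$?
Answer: $- \frac{296809}{15} \approx -19787.0$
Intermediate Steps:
$j{\left(z \right)} = 2 z$
$h{\left(d \right)} = \frac{1}{2 d}$
$V{\left(O,t \right)} = \frac{O}{6}$
$D = - \frac{117}{5}$ ($D = - 2 \left(- 6 \frac{1}{2 \cdot 2 \cdot 5} + 12\right) = - 2 \left(- 6 \frac{1}{2 \cdot 10} + 12\right) = - 2 \left(- 6 \cdot \frac{1}{2} \cdot \frac{1}{10} + 12\right) = - 2 \left(\left(-6\right) \frac{1}{20} + 12\right) = - 2 \left(- \frac{3}{10} + 12\right) = \left(-2\right) \frac{117}{10} = - \frac{117}{5} \approx -23.4$)
$\left(226 + D\right) \left(V{\left(-16,-19 \right)} - 95\right) = \left(226 - \frac{117}{5}\right) \left(\frac{1}{6} \left(-16\right) - 95\right) = \frac{1013 \left(- \frac{8}{3} - 95\right)}{5} = \frac{1013}{5} \left(- \frac{293}{3}\right) = - \frac{296809}{15}$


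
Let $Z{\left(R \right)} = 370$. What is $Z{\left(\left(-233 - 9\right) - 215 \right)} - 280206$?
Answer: $-279836$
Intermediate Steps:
$Z{\left(\left(-233 - 9\right) - 215 \right)} - 280206 = 370 - 280206 = -279836$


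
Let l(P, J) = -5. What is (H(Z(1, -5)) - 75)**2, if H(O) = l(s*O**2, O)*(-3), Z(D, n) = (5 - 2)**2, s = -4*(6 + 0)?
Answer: 3600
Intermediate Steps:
s = -24 (s = -4*6 = -24)
Z(D, n) = 9 (Z(D, n) = 3**2 = 9)
H(O) = 15 (H(O) = -5*(-3) = 15)
(H(Z(1, -5)) - 75)**2 = (15 - 75)**2 = (-60)**2 = 3600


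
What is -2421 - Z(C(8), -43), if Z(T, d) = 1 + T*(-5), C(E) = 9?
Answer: -2377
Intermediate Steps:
Z(T, d) = 1 - 5*T
-2421 - Z(C(8), -43) = -2421 - (1 - 5*9) = -2421 - (1 - 45) = -2421 - 1*(-44) = -2421 + 44 = -2377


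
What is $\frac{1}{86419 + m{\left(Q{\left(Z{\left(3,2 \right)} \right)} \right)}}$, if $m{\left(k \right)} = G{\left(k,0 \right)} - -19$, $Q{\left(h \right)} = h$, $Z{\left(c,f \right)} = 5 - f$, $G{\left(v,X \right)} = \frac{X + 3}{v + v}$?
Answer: $\frac{2}{172877} \approx 1.1569 \cdot 10^{-5}$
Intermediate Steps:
$G{\left(v,X \right)} = \frac{3 + X}{2 v}$
$m{\left(k \right)} = 19 + \frac{3}{2 k}$ ($m{\left(k \right)} = \frac{3 + 0}{2 k} - -19 = \frac{1}{2} \frac{1}{k} 3 + 19 = \frac{3}{2 k} + 19 = 19 + \frac{3}{2 k}$)
$\frac{1}{86419 + m{\left(Q{\left(Z{\left(3,2 \right)} \right)} \right)}} = \frac{1}{86419 + \left(19 + \frac{3}{2 \left(5 - 2\right)}\right)} = \frac{1}{86419 + \left(19 + \frac{3}{2 \cdot 3}\right)} = \frac{1}{86419 + \left(19 + \frac{3}{2} \cdot \frac{1}{3}\right)} = \frac{1}{86419 + \left(19 + \frac{1}{2}\right)} = \frac{1}{86419 + \frac{39}{2}} = \frac{1}{\frac{172877}{2}} = \frac{2}{172877}$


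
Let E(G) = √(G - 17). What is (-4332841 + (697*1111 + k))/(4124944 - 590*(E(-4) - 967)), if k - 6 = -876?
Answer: -99480995292/131235020207 - 87500540*I*√21/918645141449 ≈ -0.75804 - 0.00043649*I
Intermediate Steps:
k = -870 (k = 6 - 876 = -870)
E(G) = √(-17 + G)
(-4332841 + (697*1111 + k))/(4124944 - 590*(E(-4) - 967)) = (-4332841 + (697*1111 - 870))/(4124944 - 590*(√(-17 - 4) - 967)) = (-4332841 + (774367 - 870))/(4124944 - 590*(√(-21) - 967)) = (-4332841 + 773497)/(4124944 - 590*(I*√21 - 967)) = -3559344/(4124944 - 590*(-967 + I*√21)) = -3559344/(4124944 + (570530 - 590*I*√21)) = -3559344/(4695474 - 590*I*√21)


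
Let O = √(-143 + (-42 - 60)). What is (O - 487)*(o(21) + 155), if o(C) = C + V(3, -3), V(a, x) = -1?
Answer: -85225 + 1225*I*√5 ≈ -85225.0 + 2739.2*I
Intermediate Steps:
O = 7*I*√5 (O = √(-143 - 102) = √(-245) = 7*I*√5 ≈ 15.652*I)
o(C) = -1 + C (o(C) = C - 1 = -1 + C)
(O - 487)*(o(21) + 155) = (7*I*√5 - 487)*((-1 + 21) + 155) = (-487 + 7*I*√5)*(20 + 155) = (-487 + 7*I*√5)*175 = -85225 + 1225*I*√5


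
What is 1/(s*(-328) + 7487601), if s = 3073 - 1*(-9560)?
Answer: 1/3343977 ≈ 2.9905e-7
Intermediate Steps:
s = 12633 (s = 3073 + 9560 = 12633)
1/(s*(-328) + 7487601) = 1/(12633*(-328) + 7487601) = 1/(-4143624 + 7487601) = 1/3343977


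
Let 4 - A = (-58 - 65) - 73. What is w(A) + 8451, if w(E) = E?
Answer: 8651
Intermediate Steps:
A = 200 (A = 4 - ((-58 - 65) - 73) = 4 - (-123 - 73) = 4 - 1*(-196) = 4 + 196 = 200)
w(A) + 8451 = 200 + 8451 = 8651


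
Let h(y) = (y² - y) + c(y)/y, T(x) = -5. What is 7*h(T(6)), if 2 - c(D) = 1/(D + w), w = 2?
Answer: 3101/15 ≈ 206.73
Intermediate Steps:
c(D) = 2 - 1/(2 + D) (c(D) = 2 - 1/(D + 2) = 2 - 1/(2 + D))
h(y) = y² - y + (3 + 2*y)/(y*(2 + y)) (h(y) = (y² - y) + ((3 + 2*y)/(2 + y))/y = (y² - y) + (3 + 2*y)/(y*(2 + y)) = y² - y + (3 + 2*y)/(y*(2 + y)))
7*h(T(6)) = 7*((3 + 2*(-5) + (-5)²*(-1 - 5)*(2 - 5))/((-5)*(2 - 5))) = 7*(-⅕*(3 - 10 + 25*(-6)*(-3))/(-3)) = 7*(-⅕*(-⅓)*(3 - 10 + 450)) = 7*(-⅕*(-⅓)*443) = 7*(443/15) = 3101/15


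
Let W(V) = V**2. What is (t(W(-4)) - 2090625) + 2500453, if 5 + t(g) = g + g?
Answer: 409855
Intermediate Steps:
t(g) = -5 + 2*g (t(g) = -5 + (g + g) = -5 + 2*g)
(t(W(-4)) - 2090625) + 2500453 = ((-5 + 2*(-4)**2) - 2090625) + 2500453 = ((-5 + 2*16) - 2090625) + 2500453 = ((-5 + 32) - 2090625) + 2500453 = (27 - 2090625) + 2500453 = -2090598 + 2500453 = 409855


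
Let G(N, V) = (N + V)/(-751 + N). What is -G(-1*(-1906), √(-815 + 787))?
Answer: -1906/1155 - 2*I*√7/1155 ≈ -1.6502 - 0.0045814*I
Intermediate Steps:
G(N, V) = (N + V)/(-751 + N)
-G(-1*(-1906), √(-815 + 787)) = -(-1*(-1906) + √(-815 + 787))/(-751 - 1*(-1906)) = -(1906 + √(-28))/(-751 + 1906) = -(1906 + 2*I*√7)/1155 = -(1906/1155 + 2*I*√7/1155) = -1906/1155 - 2*I*√7/1155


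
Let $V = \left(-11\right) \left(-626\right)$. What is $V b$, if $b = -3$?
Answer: $-20658$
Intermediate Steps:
$V = 6886$
$V b = 6886 \left(-3\right) = -20658$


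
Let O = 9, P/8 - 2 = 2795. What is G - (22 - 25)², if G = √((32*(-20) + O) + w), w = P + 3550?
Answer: -9 + √25295 ≈ 150.04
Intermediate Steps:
P = 22376 (P = 16 + 8*2795 = 16 + 22360 = 22376)
w = 25926 (w = 22376 + 3550 = 25926)
G = √25295 (G = √((32*(-20) + 9) + 25926) = √((-640 + 9) + 25926) = √(-631 + 25926) = √25295 ≈ 159.04)
G - (22 - 25)² = √25295 - (22 - 25)² = √25295 - 1*(-3)² = √25295 - 1*9 = √25295 - 9 = -9 + √25295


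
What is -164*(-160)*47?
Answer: 1233280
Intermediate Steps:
-164*(-160)*47 = 26240*47 = 1233280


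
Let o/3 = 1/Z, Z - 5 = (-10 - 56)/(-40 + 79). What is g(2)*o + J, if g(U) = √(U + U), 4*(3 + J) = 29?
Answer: 1043/172 ≈ 6.0639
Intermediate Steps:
J = 17/4 (J = -3 + (¼)*29 = -3 + 29/4 = 17/4 ≈ 4.2500)
g(U) = √2*√U (g(U) = √(2*U) = √2*√U)
Z = 43/13 (Z = 5 + (-10 - 56)/(-40 + 79) = 5 - 66/39 = 5 - 66*1/39 = 5 - 22/13 = 43/13 ≈ 3.3077)
o = 39/43 (o = 3/(43/13) = 3*(13/43) = 39/43 ≈ 0.90698)
g(2)*o + J = (√2*√2)*(39/43) + 17/4 = 2*(39/43) + 17/4 = 78/43 + 17/4 = 1043/172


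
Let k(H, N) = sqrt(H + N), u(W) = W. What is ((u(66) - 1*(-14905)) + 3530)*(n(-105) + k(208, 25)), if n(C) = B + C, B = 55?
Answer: -925050 + 18501*sqrt(233) ≈ -6.4264e+5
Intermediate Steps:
n(C) = 55 + C
((u(66) - 1*(-14905)) + 3530)*(n(-105) + k(208, 25)) = ((66 - 1*(-14905)) + 3530)*((55 - 105) + sqrt(208 + 25)) = ((66 + 14905) + 3530)*(-50 + sqrt(233)) = (14971 + 3530)*(-50 + sqrt(233)) = 18501*(-50 + sqrt(233)) = -925050 + 18501*sqrt(233)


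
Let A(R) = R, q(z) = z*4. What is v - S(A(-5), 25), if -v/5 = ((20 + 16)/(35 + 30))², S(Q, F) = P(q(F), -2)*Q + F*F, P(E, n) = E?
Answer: -106921/845 ≈ -126.53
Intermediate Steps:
q(z) = 4*z
S(Q, F) = F² + 4*F*Q (S(Q, F) = (4*F)*Q + F*F = 4*F*Q + F² = F² + 4*F*Q)
v = -1296/845 (v = -5*(20 + 16)²/(35 + 30)² = -5*(36/65)² = -5*1296/4225 = -1296/845 ≈ -1.5337)
v - S(A(-5), 25) = -1296/845 - 25*(25 + 4*(-5)) = -1296/845 - 25*(25 - 20) = -1296/845 - 25*5 = -1296/845 - 1*125 = -1296/845 - 125 = -106921/845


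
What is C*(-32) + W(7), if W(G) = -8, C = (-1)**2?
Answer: -40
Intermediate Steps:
C = 1
C*(-32) + W(7) = 1*(-32) - 8 = -32 - 8 = -40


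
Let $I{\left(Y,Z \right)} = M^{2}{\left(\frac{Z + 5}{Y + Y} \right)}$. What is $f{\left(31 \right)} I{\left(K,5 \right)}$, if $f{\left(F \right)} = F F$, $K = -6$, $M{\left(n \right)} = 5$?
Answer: $24025$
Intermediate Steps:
$I{\left(Y,Z \right)} = 25$ ($I{\left(Y,Z \right)} = 5^{2} = 25$)
$f{\left(F \right)} = F^{2}$
$f{\left(31 \right)} I{\left(K,5 \right)} = 31^{2} \cdot 25 = 961 \cdot 25 = 24025$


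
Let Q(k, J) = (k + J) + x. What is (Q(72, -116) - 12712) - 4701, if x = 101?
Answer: -17356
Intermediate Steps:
Q(k, J) = 101 + J + k (Q(k, J) = (k + J) + 101 = (J + k) + 101 = 101 + J + k)
(Q(72, -116) - 12712) - 4701 = ((101 - 116 + 72) - 12712) - 4701 = (57 - 12712) - 4701 = -12655 - 4701 = -17356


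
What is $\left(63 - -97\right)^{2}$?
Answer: $25600$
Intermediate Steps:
$\left(63 - -97\right)^{2} = \left(63 + 97\right)^{2} = 160^{2} = 25600$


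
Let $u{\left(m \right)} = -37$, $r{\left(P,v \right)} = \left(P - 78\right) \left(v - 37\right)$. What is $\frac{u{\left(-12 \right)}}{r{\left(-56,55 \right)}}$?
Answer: $\frac{37}{2412} \approx 0.01534$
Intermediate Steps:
$r{\left(P,v \right)} = \left(-78 + P\right) \left(-37 + v\right)$
$\frac{u{\left(-12 \right)}}{r{\left(-56,55 \right)}} = - \frac{37}{2886 - 4290 - -2072 - 3080} = - \frac{37}{2886 - 4290 + 2072 - 3080} = - \frac{37}{-2412} = \left(-37\right) \left(- \frac{1}{2412}\right) = \frac{37}{2412}$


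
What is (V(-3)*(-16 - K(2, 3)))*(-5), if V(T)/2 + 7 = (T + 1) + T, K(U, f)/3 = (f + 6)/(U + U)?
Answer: -2730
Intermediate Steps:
K(U, f) = 3*(6 + f)/(2*U) (K(U, f) = 3*((f + 6)/(U + U)) = 3*((6 + f)/((2*U))) = 3*((6 + f)*(1/(2*U))) = 3*((6 + f)/(2*U)) = 3*(6 + f)/(2*U))
V(T) = -12 + 4*T (V(T) = -14 + 2*((T + 1) + T) = -14 + 2*((1 + T) + T) = -14 + 2*(1 + 2*T) = -14 + (2 + 4*T) = -12 + 4*T)
(V(-3)*(-16 - K(2, 3)))*(-5) = ((-12 + 4*(-3))*(-16 - 3*(6 + 3)/(2*2)))*(-5) = ((-12 - 12)*(-16 - 3*9/(2*2)))*(-5) = -24*(-16 - 1*27/4)*(-5) = -24*(-16 - 27/4)*(-5) = -24*(-91/4)*(-5) = 546*(-5) = -2730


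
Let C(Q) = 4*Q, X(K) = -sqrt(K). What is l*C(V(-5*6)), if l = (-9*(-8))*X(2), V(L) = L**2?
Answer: -259200*sqrt(2) ≈ -3.6656e+5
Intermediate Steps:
l = -72*sqrt(2) (l = (-9*(-8))*(-sqrt(2)) = 72*(-sqrt(2)) = -72*sqrt(2) ≈ -101.82)
l*C(V(-5*6)) = (-72*sqrt(2))*(4*(-5*6)**2) = (-72*sqrt(2))*(4*(-30)**2) = (-72*sqrt(2))*(4*900) = -72*sqrt(2)*3600 = -259200*sqrt(2)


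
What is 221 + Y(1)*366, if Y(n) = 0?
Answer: 221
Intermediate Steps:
221 + Y(1)*366 = 221 + 0*366 = 221 + 0 = 221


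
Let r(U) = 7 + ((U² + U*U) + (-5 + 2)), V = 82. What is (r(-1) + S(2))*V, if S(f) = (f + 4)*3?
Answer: 1968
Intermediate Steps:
S(f) = 12 + 3*f (S(f) = (4 + f)*3 = 12 + 3*f)
r(U) = 4 + 2*U² (r(U) = 7 + ((U² + U²) - 3) = 7 + (2*U² - 3) = 7 + (-3 + 2*U²) = 4 + 2*U²)
(r(-1) + S(2))*V = ((4 + 2*(-1)²) + (12 + 3*2))*82 = ((4 + 2*1) + (12 + 6))*82 = ((4 + 2) + 18)*82 = (6 + 18)*82 = 24*82 = 1968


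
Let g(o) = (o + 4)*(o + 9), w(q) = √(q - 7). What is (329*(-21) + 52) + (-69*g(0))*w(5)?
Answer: -6857 - 2484*I*√2 ≈ -6857.0 - 3512.9*I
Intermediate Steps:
w(q) = √(-7 + q)
g(o) = (4 + o)*(9 + o)
(329*(-21) + 52) + (-69*g(0))*w(5) = (329*(-21) + 52) + (-69*(36 + 0² + 13*0))*√(-7 + 5) = (-6909 + 52) + (-69*(36 + 0 + 0))*√(-2) = -6857 + (-69*36)*(I*√2) = -6857 - 2484*I*√2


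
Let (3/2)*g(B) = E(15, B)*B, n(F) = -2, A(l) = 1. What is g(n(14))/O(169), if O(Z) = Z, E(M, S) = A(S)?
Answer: -4/507 ≈ -0.0078895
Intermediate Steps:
E(M, S) = 1
g(B) = 2*B/3 (g(B) = 2*(1*B)/3 = 2*B/3)
g(n(14))/O(169) = ((2/3)*(-2))/169 = -4/3*1/169 = -4/507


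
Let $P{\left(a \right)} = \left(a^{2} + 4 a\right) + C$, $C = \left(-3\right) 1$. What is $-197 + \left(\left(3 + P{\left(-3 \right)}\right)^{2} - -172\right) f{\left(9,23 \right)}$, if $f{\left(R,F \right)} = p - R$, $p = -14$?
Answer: $-4360$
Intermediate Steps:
$C = -3$
$f{\left(R,F \right)} = -14 - R$
$P{\left(a \right)} = -3 + a^{2} + 4 a$ ($P{\left(a \right)} = \left(a^{2} + 4 a\right) - 3 = -3 + a^{2} + 4 a$)
$-197 + \left(\left(3 + P{\left(-3 \right)}\right)^{2} - -172\right) f{\left(9,23 \right)} = -197 + \left(\left(3 + \left(-3 + \left(-3\right)^{2} + 4 \left(-3\right)\right)\right)^{2} - -172\right) \left(-14 - 9\right) = -197 + \left(\left(3 - 6\right)^{2} + 172\right) \left(-14 - 9\right) = -197 + \left(\left(3 - 6\right)^{2} + 172\right) \left(-23\right) = -197 + \left(\left(-3\right)^{2} + 172\right) \left(-23\right) = -197 + \left(9 + 172\right) \left(-23\right) = -197 + 181 \left(-23\right) = -197 - 4163 = -4360$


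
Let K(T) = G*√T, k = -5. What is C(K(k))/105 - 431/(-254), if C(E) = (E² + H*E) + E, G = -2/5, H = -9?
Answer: 225259/133350 + 16*I*√5/525 ≈ 1.6892 + 0.068147*I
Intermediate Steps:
G = -⅖ (G = -2*⅕ = -⅖ ≈ -0.40000)
K(T) = -2*√T/5
C(E) = E² - 8*E (C(E) = (E² - 9*E) + E = E² - 8*E)
C(K(k))/105 - 431/(-254) = ((-2*I*√5/5)*(-8 - 2*I*√5/5))/105 - 431/(-254) = ((-2*I*√5/5)*(-8 - 2*I*√5/5))*(1/105) - 431*(-1/254) = ((-2*I*√5/5)*(-8 - 2*I*√5/5))*(1/105) + 431/254 = -2*I*√5*(-8 - 2*I*√5/5)/5*(1/105) + 431/254 = -2*I*√5*(-8 - 2*I*√5/5)/525 + 431/254 = 431/254 - 2*I*√5*(-8 - 2*I*√5/5)/525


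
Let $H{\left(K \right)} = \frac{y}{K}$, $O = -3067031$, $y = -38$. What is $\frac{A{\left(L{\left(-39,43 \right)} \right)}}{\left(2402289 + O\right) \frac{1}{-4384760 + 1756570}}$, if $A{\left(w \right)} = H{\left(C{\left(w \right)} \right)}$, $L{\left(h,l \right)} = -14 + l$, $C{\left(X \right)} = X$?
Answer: $- \frac{49935610}{9638759} \approx -5.1807$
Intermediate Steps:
$H{\left(K \right)} = - \frac{38}{K}$
$A{\left(w \right)} = - \frac{38}{w}$
$\frac{A{\left(L{\left(-39,43 \right)} \right)}}{\left(2402289 + O\right) \frac{1}{-4384760 + 1756570}} = \frac{\left(-38\right) \frac{1}{-14 + 43}}{\left(2402289 - 3067031\right) \frac{1}{-4384760 + 1756570}} = \frac{\left(-38\right) \frac{1}{29}}{\left(-664742\right) \frac{1}{-2628190}} = \frac{\left(-38\right) \frac{1}{29}}{\left(-664742\right) \left(- \frac{1}{2628190}\right)} = - \frac{38}{29 \cdot \frac{332371}{1314095}} = \left(- \frac{38}{29}\right) \frac{1314095}{332371} = - \frac{49935610}{9638759}$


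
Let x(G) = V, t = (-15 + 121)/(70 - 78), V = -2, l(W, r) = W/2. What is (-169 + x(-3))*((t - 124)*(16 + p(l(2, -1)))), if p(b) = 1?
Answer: 1595943/4 ≈ 3.9899e+5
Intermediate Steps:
l(W, r) = W/2 (l(W, r) = W*(½) = W/2)
t = -53/4 (t = 106/(-8) = 106*(-⅛) = -53/4 ≈ -13.250)
x(G) = -2
(-169 + x(-3))*((t - 124)*(16 + p(l(2, -1)))) = (-169 - 2)*((-53/4 - 124)*(16 + 1)) = -(-93879)*17/4 = -171*(-9333/4) = 1595943/4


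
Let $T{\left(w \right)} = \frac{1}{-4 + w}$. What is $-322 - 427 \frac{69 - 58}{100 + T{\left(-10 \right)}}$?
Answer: $- \frac{516236}{1399} \approx -369.0$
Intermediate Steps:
$-322 - 427 \frac{69 - 58}{100 + T{\left(-10 \right)}} = -322 - 427 \frac{69 - 58}{100 + \frac{1}{-4 - 10}} = -322 - 427 \frac{11}{100 + \frac{1}{-14}} = -322 - 427 \frac{11}{100 - \frac{1}{14}} = -322 - 427 \frac{11}{\frac{1399}{14}} = -322 - 427 \cdot 11 \cdot \frac{14}{1399} = -322 - \frac{65758}{1399} = - \frac{516236}{1399}$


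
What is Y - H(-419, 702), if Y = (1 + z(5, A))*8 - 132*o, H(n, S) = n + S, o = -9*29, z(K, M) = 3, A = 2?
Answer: 34201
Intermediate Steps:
o = -261
H(n, S) = S + n
Y = 34484 (Y = (1 + 3)*8 - 132*(-261) = 4*8 + 34452 = 32 + 34452 = 34484)
Y - H(-419, 702) = 34484 - (702 - 419) = 34484 - 1*283 = 34484 - 283 = 34201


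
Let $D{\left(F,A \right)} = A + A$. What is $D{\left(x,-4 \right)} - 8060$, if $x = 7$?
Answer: $-8068$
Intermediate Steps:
$D{\left(F,A \right)} = 2 A$
$D{\left(x,-4 \right)} - 8060 = 2 \left(-4\right) - 8060 = -8 - 8060 = -8068$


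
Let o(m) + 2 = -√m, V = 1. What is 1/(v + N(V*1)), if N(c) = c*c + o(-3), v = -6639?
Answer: I/(√3 - 6640*I) ≈ -0.0001506 + 3.9285e-8*I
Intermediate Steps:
o(m) = -2 - √m
N(c) = -2 + c² - I*√3 (N(c) = c*c + (-2 - √(-3)) = c² + (-2 - I*√3) = -2 + c² - I*√3)
1/(v + N(V*1)) = 1/(-6639 + (-2 + (1*1)² - I*√3)) = 1/(-6639 + (-2 + 1² - I*√3)) = 1/(-6639 + (-2 + 1 - I*√3)) = 1/(-6639 + (-1 - I*√3)) = 1/(-6640 - I*√3)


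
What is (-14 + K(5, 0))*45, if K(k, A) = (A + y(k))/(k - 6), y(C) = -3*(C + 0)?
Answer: 45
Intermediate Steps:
y(C) = -3*C
K(k, A) = (A - 3*k)/(-6 + k) (K(k, A) = (A - 3*k)/(k - 6) = (A - 3*k)/(-6 + k))
(-14 + K(5, 0))*45 = (-14 + (0 - 3*5)/(-6 + 5))*45 = (-14 + (0 - 15)/(-1))*45 = (-14 - 1*(-15))*45 = (-14 + 15)*45 = 1*45 = 45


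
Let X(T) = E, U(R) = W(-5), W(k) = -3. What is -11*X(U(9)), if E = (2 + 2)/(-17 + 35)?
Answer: -22/9 ≈ -2.4444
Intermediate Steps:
U(R) = -3
E = 2/9 (E = 4/18 = 4*(1/18) = 2/9 ≈ 0.22222)
X(T) = 2/9
-11*X(U(9)) = -11*2/9 = -22/9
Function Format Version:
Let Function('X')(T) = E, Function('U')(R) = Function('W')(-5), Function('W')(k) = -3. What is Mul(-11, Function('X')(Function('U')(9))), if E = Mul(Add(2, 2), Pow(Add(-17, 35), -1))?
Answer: Rational(-22, 9) ≈ -2.4444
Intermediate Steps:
Function('U')(R) = -3
E = Rational(2, 9) (E = Mul(4, Pow(18, -1)) = Mul(4, Rational(1, 18)) = Rational(2, 9) ≈ 0.22222)
Function('X')(T) = Rational(2, 9)
Mul(-11, Function('X')(Function('U')(9))) = Mul(-11, Rational(2, 9)) = Rational(-22, 9)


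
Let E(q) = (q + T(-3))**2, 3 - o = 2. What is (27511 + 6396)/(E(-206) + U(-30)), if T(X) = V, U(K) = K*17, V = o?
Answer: 33907/41515 ≈ 0.81674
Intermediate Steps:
o = 1 (o = 3 - 1*2 = 3 - 2 = 1)
V = 1
U(K) = 17*K
T(X) = 1
E(q) = (1 + q)**2 (E(q) = (q + 1)**2 = (1 + q)**2)
(27511 + 6396)/(E(-206) + U(-30)) = (27511 + 6396)/((1 - 206)**2 + 17*(-30)) = 33907/((-205)**2 - 510) = 33907/(42025 - 510) = 33907/41515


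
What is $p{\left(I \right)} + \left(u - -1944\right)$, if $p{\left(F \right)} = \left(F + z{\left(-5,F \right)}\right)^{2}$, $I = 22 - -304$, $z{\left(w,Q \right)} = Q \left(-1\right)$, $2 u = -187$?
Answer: $\frac{3701}{2} \approx 1850.5$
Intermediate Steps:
$u = - \frac{187}{2}$ ($u = \frac{1}{2} \left(-187\right) = - \frac{187}{2} \approx -93.5$)
$z{\left(w,Q \right)} = - Q$
$I = 326$ ($I = 22 + 304 = 326$)
$p{\left(F \right)} = 0$ ($p{\left(F \right)} = \left(F - F\right)^{2} = 0^{2} = 0$)
$p{\left(I \right)} + \left(u - -1944\right) = 0 - - \frac{3701}{2} = 0 + \left(- \frac{187}{2} + 1944\right) = 0 + \frac{3701}{2} = \frac{3701}{2}$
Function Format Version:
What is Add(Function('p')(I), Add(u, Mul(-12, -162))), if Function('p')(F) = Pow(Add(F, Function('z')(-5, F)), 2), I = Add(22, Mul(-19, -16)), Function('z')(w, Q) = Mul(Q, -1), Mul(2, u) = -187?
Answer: Rational(3701, 2) ≈ 1850.5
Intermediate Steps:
u = Rational(-187, 2) (u = Mul(Rational(1, 2), -187) = Rational(-187, 2) ≈ -93.500)
Function('z')(w, Q) = Mul(-1, Q)
I = 326 (I = Add(22, 304) = 326)
Function('p')(F) = 0 (Function('p')(F) = Pow(Add(F, Mul(-1, F)), 2) = Pow(0, 2) = 0)
Add(Function('p')(I), Add(u, Mul(-12, -162))) = Add(0, Add(Rational(-187, 2), Mul(-12, -162))) = Add(0, Add(Rational(-187, 2), 1944)) = Add(0, Rational(3701, 2)) = Rational(3701, 2)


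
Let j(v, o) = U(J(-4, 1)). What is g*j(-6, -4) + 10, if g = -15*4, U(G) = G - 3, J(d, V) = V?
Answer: 130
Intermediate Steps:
U(G) = -3 + G
j(v, o) = -2 (j(v, o) = -3 + 1 = -2)
g = -60
g*j(-6, -4) + 10 = -60*(-2) + 10 = 120 + 10 = 130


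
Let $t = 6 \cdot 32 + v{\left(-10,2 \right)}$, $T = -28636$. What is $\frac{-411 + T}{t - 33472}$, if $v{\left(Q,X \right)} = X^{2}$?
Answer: $\frac{29047}{33276} \approx 0.87291$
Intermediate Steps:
$t = 196$ ($t = 6 \cdot 32 + 2^{2} = 192 + 4 = 196$)
$\frac{-411 + T}{t - 33472} = \frac{-411 - 28636}{196 - 33472} = - \frac{29047}{-33276} = \left(-29047\right) \left(- \frac{1}{33276}\right) = \frac{29047}{33276}$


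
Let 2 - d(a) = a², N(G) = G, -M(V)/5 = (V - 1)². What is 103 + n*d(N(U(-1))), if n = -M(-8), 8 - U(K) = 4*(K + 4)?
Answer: -5567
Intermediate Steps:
M(V) = -5*(-1 + V)² (M(V) = -5*(V - 1)² = -5*(-1 + V)²)
U(K) = -8 - 4*K (U(K) = 8 - 4*(K + 4) = 8 - 4*(4 + K) = 8 - (16 + 4*K) = 8 + (-16 - 4*K) = -8 - 4*K)
n = 405 (n = -(-5)*(-1 - 8)² = -(-5)*(-9)² = -(-5)*81 = -1*(-405) = 405)
d(a) = 2 - a²
103 + n*d(N(U(-1))) = 103 + 405*(2 - (-8 - 4*(-1))²) = 103 + 405*(2 - (-8 + 4)²) = 103 + 405*(2 - 1*(-4)²) = 103 + 405*(2 - 1*16) = 103 + 405*(2 - 16) = 103 + 405*(-14) = 103 - 5670 = -5567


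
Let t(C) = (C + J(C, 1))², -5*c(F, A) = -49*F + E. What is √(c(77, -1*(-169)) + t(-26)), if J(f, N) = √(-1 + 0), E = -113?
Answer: √(36305 - 1300*I)/5 ≈ 38.114 - 0.68217*I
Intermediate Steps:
J(f, N) = I (J(f, N) = √(-1) = I)
c(F, A) = 113/5 + 49*F/5 (c(F, A) = -(-49*F - 113)/5 = -(-113 - 49*F)/5 = 113/5 + 49*F/5)
t(C) = (I + C)² (t(C) = (C + I)² = (I + C)²)
√(c(77, -1*(-169)) + t(-26)) = √((113/5 + (49/5)*77) + (I - 26)²) = √((113/5 + 3773/5) + (-26 + I)²) = √(3886/5 + (-26 + I)²)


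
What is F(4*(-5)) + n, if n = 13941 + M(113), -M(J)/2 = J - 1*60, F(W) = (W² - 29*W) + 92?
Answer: 14907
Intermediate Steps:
F(W) = 92 + W² - 29*W
M(J) = 120 - 2*J (M(J) = -2*(J - 1*60) = -2*(J - 60) = -2*(-60 + J) = 120 - 2*J)
n = 13835 (n = 13941 + (120 - 2*113) = 13941 + (120 - 226) = 13941 - 106 = 13835)
F(4*(-5)) + n = (92 + (4*(-5))² - 116*(-5)) + 13835 = (92 + (-20)² - 29*(-20)) + 13835 = (92 + 400 + 580) + 13835 = 1072 + 13835 = 14907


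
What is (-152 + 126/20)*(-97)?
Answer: 141329/10 ≈ 14133.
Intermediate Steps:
(-152 + 126/20)*(-97) = (-152 + 126*(1/20))*(-97) = (-152 + 63/10)*(-97) = -1457/10*(-97) = 141329/10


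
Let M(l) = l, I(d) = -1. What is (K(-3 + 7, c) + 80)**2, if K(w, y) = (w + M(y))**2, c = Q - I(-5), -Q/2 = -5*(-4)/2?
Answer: 93025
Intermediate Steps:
Q = -20 (Q = -2*(-5*(-4))/2 = -40/2 = -2*10 = -20)
c = -19 (c = -20 - 1*(-1) = -20 + 1 = -19)
K(w, y) = (w + y)**2
(K(-3 + 7, c) + 80)**2 = (((-3 + 7) - 19)**2 + 80)**2 = ((4 - 19)**2 + 80)**2 = ((-15)**2 + 80)**2 = (225 + 80)**2 = 305**2 = 93025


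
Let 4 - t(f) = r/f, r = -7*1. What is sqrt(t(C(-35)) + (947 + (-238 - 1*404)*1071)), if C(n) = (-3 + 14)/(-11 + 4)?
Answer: I*sqrt(83082890)/11 ≈ 828.63*I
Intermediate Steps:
r = -7
C(n) = -11/7 (C(n) = 11/(-7) = 11*(-1/7) = -11/7)
t(f) = 4 + 7/f (t(f) = 4 - (-7)/f = 4 + 7/f)
sqrt(t(C(-35)) + (947 + (-238 - 1*404)*1071)) = sqrt((4 + 7/(-11/7)) + (947 + (-238 - 1*404)*1071)) = sqrt((4 + 7*(-7/11)) + (947 + (-238 - 404)*1071)) = sqrt((4 - 49/11) + (947 - 642*1071)) = sqrt(-5/11 + (947 - 687582)) = sqrt(-5/11 - 686635) = sqrt(-7552990/11) = I*sqrt(83082890)/11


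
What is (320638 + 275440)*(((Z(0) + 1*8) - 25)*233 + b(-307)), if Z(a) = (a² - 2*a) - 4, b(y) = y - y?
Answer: -2916609654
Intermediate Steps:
b(y) = 0
Z(a) = -4 + a² - 2*a
(320638 + 275440)*(((Z(0) + 1*8) - 25)*233 + b(-307)) = (320638 + 275440)*((((-4 + 0² - 2*0) + 1*8) - 25)*233 + 0) = 596078*((((-4 + 0 + 0) + 8) - 25)*233 + 0) = 596078*(((-4 + 8) - 25)*233 + 0) = 596078*((4 - 25)*233 + 0) = 596078*(-21*233 + 0) = 596078*(-4893 + 0) = 596078*(-4893) = -2916609654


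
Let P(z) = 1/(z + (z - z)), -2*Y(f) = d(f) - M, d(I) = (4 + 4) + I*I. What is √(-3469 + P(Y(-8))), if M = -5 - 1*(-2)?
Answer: I*√780531/15 ≈ 58.898*I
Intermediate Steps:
d(I) = 8 + I²
M = -3 (M = -5 + 2 = -3)
Y(f) = -11/2 - f²/2 (Y(f) = -((8 + f²) - 1*(-3))/2 = -((8 + f²) + 3)/2 = -(11 + f²)/2 = -11/2 - f²/2)
P(z) = 1/z (P(z) = 1/(z + 0) = 1/z)
√(-3469 + P(Y(-8))) = √(-3469 + 1/(-11/2 - ½*(-8)²)) = √(-3469 + 1/(-11/2 - ½*64)) = √(-3469 + 1/(-11/2 - 32)) = √(-3469 + 1/(-75/2)) = √(-3469 - 2/75) = √(-260177/75) = I*√780531/15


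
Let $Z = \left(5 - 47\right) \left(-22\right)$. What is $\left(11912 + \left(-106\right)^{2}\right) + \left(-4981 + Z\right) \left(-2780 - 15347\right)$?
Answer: $73564387$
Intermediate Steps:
$Z = 924$ ($Z = \left(-42\right) \left(-22\right) = 924$)
$\left(11912 + \left(-106\right)^{2}\right) + \left(-4981 + Z\right) \left(-2780 - 15347\right) = \left(11912 + \left(-106\right)^{2}\right) + \left(-4981 + 924\right) \left(-2780 - 15347\right) = \left(11912 + 11236\right) - -73541239 = 23148 + 73541239 = 73564387$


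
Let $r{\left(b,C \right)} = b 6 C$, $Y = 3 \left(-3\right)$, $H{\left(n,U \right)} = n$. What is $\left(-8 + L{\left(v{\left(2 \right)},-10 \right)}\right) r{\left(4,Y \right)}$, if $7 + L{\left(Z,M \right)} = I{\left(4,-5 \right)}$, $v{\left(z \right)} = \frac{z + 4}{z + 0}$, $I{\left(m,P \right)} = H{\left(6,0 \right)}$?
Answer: $1944$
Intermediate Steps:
$I{\left(m,P \right)} = 6$
$v{\left(z \right)} = \frac{4 + z}{z}$
$Y = -9$
$r{\left(b,C \right)} = 6 C b$ ($r{\left(b,C \right)} = 6 b C = 6 C b$)
$L{\left(Z,M \right)} = -1$ ($L{\left(Z,M \right)} = -7 + 6 = -1$)
$\left(-8 + L{\left(v{\left(2 \right)},-10 \right)}\right) r{\left(4,Y \right)} = \left(-8 - 1\right) 6 \left(-9\right) 4 = \left(-9\right) \left(-216\right) = 1944$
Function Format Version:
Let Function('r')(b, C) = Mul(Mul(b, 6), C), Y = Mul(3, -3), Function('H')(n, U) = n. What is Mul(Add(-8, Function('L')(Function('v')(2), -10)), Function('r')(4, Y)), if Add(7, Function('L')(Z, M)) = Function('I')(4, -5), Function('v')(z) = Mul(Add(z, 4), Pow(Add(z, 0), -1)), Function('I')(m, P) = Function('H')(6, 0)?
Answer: 1944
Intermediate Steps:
Function('I')(m, P) = 6
Function('v')(z) = Mul(Pow(z, -1), Add(4, z)) (Function('v')(z) = Mul(Add(4, z), Pow(z, -1)) = Mul(Pow(z, -1), Add(4, z)))
Y = -9
Function('r')(b, C) = Mul(6, C, b) (Function('r')(b, C) = Mul(Mul(6, b), C) = Mul(6, C, b))
Function('L')(Z, M) = -1 (Function('L')(Z, M) = Add(-7, 6) = -1)
Mul(Add(-8, Function('L')(Function('v')(2), -10)), Function('r')(4, Y)) = Mul(Add(-8, -1), Mul(6, -9, 4)) = Mul(-9, -216) = 1944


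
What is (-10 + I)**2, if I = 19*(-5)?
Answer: 11025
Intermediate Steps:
I = -95
(-10 + I)**2 = (-10 - 95)**2 = (-105)**2 = 11025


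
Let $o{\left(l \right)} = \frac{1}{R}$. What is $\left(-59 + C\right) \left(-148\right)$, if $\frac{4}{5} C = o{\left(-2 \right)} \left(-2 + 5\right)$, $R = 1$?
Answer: $8177$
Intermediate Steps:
$o{\left(l \right)} = 1$ ($o{\left(l \right)} = 1^{-1} = 1$)
$C = \frac{15}{4}$ ($C = \frac{5 \cdot 1 \left(-2 + 5\right)}{4} = \frac{5 \cdot 1 \cdot 3}{4} = \frac{5}{4} \cdot 3 = \frac{15}{4} \approx 3.75$)
$\left(-59 + C\right) \left(-148\right) = \left(-59 + \frac{15}{4}\right) \left(-148\right) = \left(- \frac{221}{4}\right) \left(-148\right) = 8177$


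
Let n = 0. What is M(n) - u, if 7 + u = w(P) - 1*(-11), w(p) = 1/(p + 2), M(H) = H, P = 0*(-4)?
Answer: -9/2 ≈ -4.5000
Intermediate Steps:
P = 0
w(p) = 1/(2 + p)
u = 9/2 (u = -7 + (1/(2 + 0) - 1*(-11)) = -7 + (1/2 + 11) = -7 + (½ + 11) = -7 + 23/2 = 9/2 ≈ 4.5000)
M(n) - u = 0 - 1*9/2 = 0 - 9/2 = -9/2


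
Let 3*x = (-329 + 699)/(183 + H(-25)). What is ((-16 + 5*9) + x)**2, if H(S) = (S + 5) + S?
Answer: 38291344/42849 ≈ 893.63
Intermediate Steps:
H(S) = 5 + 2*S (H(S) = (5 + S) + S = 5 + 2*S)
x = 185/207 (x = ((-329 + 699)/(183 + (5 + 2*(-25))))/3 = (370/(183 + (5 - 50)))/3 = (370/(183 - 45))/3 = (370/138)/3 = (370*(1/138))/3 = (1/3)*(185/69) = 185/207 ≈ 0.89372)
((-16 + 5*9) + x)**2 = ((-16 + 5*9) + 185/207)**2 = ((-16 + 45) + 185/207)**2 = (29 + 185/207)**2 = (6188/207)**2 = 38291344/42849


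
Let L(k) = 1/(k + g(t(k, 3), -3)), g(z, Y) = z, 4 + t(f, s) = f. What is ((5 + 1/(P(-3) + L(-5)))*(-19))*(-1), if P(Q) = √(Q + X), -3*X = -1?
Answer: 19*(-27*I + 140*√6)/(3*I + 28*√6) ≈ 94.492 - 11.613*I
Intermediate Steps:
X = ⅓ (X = -⅓*(-1) = ⅓ ≈ 0.33333)
t(f, s) = -4 + f
P(Q) = √(⅓ + Q) (P(Q) = √(Q + ⅓) = √(⅓ + Q))
L(k) = 1/(-4 + 2*k) (L(k) = 1/(k + (-4 + k)) = 1/(-4 + 2*k))
((5 + 1/(P(-3) + L(-5)))*(-19))*(-1) = ((5 + 1/(√(3 + 9*(-3))/3 + 1/(2*(-2 - 5))))*(-19))*(-1) = ((5 + 1/(√(3 - 27)/3 + (½)/(-7)))*(-19))*(-1) = ((5 + 1/(√(-24)/3 + (½)*(-⅐)))*(-19))*(-1) = ((5 + 1/((2*I*√6)/3 - 1/14))*(-19))*(-1) = ((5 + 1/(2*I*√6/3 - 1/14))*(-19))*(-1) = ((5 + 1/(-1/14 + 2*I*√6/3))*(-19))*(-1) = (-95 - 19/(-1/14 + 2*I*√6/3))*(-1) = 95 + 19/(-1/14 + 2*I*√6/3)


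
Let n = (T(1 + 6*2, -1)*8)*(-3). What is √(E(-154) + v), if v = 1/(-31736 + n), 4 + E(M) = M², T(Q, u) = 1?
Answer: √1494889841215/7940 ≈ 153.99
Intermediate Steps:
E(M) = -4 + M²
n = -24 (n = (1*8)*(-3) = 8*(-3) = -24)
v = -1/31760 (v = 1/(-31736 - 24) = 1/(-31760) = -1/31760 ≈ -3.1486e-5)
√(E(-154) + v) = √((-4 + (-154)²) - 1/31760) = √((-4 + 23716) - 1/31760) = √(23712 - 1/31760) = √(753093119/31760) = √1494889841215/7940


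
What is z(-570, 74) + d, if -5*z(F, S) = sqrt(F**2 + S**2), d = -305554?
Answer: -305554 - 2*sqrt(82594)/5 ≈ -3.0567e+5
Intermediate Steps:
z(F, S) = -sqrt(F**2 + S**2)/5
z(-570, 74) + d = -sqrt((-570)**2 + 74**2)/5 - 305554 = -sqrt(324900 + 5476)/5 - 305554 = -2*sqrt(82594)/5 - 305554 = -305554 - 2*sqrt(82594)/5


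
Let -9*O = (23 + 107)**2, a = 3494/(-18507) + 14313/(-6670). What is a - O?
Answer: 694523599987/370325070 ≈ 1875.4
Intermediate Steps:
a = -288195671/123441690 (a = 3494*(-1/18507) + 14313*(-1/6670) = -3494/18507 - 14313/6670 = -288195671/123441690 ≈ -2.3347)
O = -16900/9 (O = -(23 + 107)**2/9 = -1/9*130**2 = -1/9*16900 = -16900/9 ≈ -1877.8)
a - O = -288195671/123441690 - 1*(-16900/9) = -288195671/123441690 + 16900/9 = 694523599987/370325070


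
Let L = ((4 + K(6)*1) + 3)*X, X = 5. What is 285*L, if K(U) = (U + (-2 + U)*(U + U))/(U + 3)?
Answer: 18525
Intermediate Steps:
K(U) = (U + 2*U*(-2 + U))/(3 + U) (K(U) = (U + (-2 + U)*(2*U))/(3 + U) = (U + 2*U*(-2 + U))/(3 + U))
L = 65 (L = ((4 + (6*(-3 + 2*6)/(3 + 6))*1) + 3)*5 = ((4 + (6*(-3 + 12)/9)*1) + 3)*5 = ((4 + (6*(⅑)*9)*1) + 3)*5 = ((4 + 6*1) + 3)*5 = ((4 + 6) + 3)*5 = (10 + 3)*5 = 13*5 = 65)
285*L = 285*65 = 18525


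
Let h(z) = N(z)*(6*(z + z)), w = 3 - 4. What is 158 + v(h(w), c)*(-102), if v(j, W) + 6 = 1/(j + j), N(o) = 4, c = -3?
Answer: 12337/16 ≈ 771.06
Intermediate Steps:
w = -1
h(z) = 48*z (h(z) = 4*(6*(z + z)) = 4*(6*(2*z)) = 4*(12*z) = 48*z)
v(j, W) = -6 + 1/(2*j) (v(j, W) = -6 + 1/(j + j) = -6 + 1/(2*j))
158 + v(h(w), c)*(-102) = 158 + (-6 + 1/(2*((48*(-1)))))*(-102) = 158 + (-6 + (½)/(-48))*(-102) = 158 + (-6 + (½)*(-1/48))*(-102) = 158 + (-6 - 1/96)*(-102) = 158 - 577/96*(-102) = 158 + 9809/16 = 12337/16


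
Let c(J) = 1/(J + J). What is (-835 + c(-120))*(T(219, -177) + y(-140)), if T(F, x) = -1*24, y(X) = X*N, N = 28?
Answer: 98797693/30 ≈ 3.2933e+6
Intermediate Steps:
c(J) = 1/(2*J)
y(X) = 28*X (y(X) = X*28 = 28*X)
T(F, x) = -24
(-835 + c(-120))*(T(219, -177) + y(-140)) = (-835 + (½)/(-120))*(-24 + 28*(-140)) = (-835 + (½)*(-1/120))*(-24 - 3920) = (-835 - 1/240)*(-3944) = -200401/240*(-3944) = 98797693/30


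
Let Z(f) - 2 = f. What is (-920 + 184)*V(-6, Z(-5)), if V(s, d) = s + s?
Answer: 8832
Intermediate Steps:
Z(f) = 2 + f
V(s, d) = 2*s
(-920 + 184)*V(-6, Z(-5)) = (-920 + 184)*(2*(-6)) = -736*(-12) = 8832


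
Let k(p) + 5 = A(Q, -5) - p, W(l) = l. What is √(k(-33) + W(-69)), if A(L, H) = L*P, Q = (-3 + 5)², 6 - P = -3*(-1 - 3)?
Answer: I*√65 ≈ 8.0623*I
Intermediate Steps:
P = -6 (P = 6 - (-3)*(-1 - 3) = 6 - (-3)*(-4) = 6 - 1*12 = 6 - 12 = -6)
Q = 4 (Q = 2² = 4)
A(L, H) = -6*L (A(L, H) = L*(-6) = -6*L)
k(p) = -29 - p (k(p) = -5 + (-6*4 - p) = -5 + (-24 - p) = -29 - p)
√(k(-33) + W(-69)) = √((-29 - 1*(-33)) - 69) = √((-29 + 33) - 69) = √(4 - 69) = √(-65) = I*√65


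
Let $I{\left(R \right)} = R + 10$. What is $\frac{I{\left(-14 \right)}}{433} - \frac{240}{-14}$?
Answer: $\frac{51932}{3031} \approx 17.134$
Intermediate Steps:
$I{\left(R \right)} = 10 + R$
$\frac{I{\left(-14 \right)}}{433} - \frac{240}{-14} = \frac{10 - 14}{433} - \frac{240}{-14} = \left(-4\right) \frac{1}{433} - - \frac{120}{7} = - \frac{4}{433} + \frac{120}{7} = \frac{51932}{3031}$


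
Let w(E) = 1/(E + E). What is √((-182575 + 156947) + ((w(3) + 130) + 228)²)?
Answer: √3695593/6 ≈ 320.40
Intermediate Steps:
w(E) = 1/(2*E)
√((-182575 + 156947) + ((w(3) + 130) + 228)²) = √((-182575 + 156947) + (((½)/3 + 130) + 228)²) = √(-25628 + (((½)*(⅓) + 130) + 228)²) = √(-25628 + ((⅙ + 130) + 228)²) = √(-25628 + (781/6 + 228)²) = √(-25628 + (2149/6)²) = √(-25628 + 4618201/36) = √(3695593/36) = √3695593/6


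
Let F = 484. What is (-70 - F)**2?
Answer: 306916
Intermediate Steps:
(-70 - F)**2 = (-70 - 1*484)**2 = (-70 - 484)**2 = (-554)**2 = 306916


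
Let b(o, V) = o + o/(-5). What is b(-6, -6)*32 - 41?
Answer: -973/5 ≈ -194.60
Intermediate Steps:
b(o, V) = 4*o/5 (b(o, V) = o - o/5 = 4*o/5)
b(-6, -6)*32 - 41 = ((⅘)*(-6))*32 - 41 = -24/5*32 - 41 = -768/5 - 41 = -973/5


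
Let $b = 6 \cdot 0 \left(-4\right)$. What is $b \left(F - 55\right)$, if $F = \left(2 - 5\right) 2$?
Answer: $0$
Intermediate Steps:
$b = 0$ ($b = 0 \left(-4\right) = 0$)
$F = -6$ ($F = \left(-3\right) 2 = -6$)
$b \left(F - 55\right) = 0 \left(-6 - 55\right) = 0 \left(-61\right) = 0$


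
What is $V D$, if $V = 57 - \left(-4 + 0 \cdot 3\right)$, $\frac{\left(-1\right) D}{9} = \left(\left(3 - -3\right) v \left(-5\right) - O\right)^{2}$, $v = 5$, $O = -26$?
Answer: $-8441424$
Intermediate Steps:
$D = -138384$ ($D = - 9 \left(\left(3 - -3\right) 5 \left(-5\right) - -26\right)^{2} = - 9 \left(\left(3 + 3\right) 5 \left(-5\right) + 26\right)^{2} = - 9 \left(6 \cdot 5 \left(-5\right) + 26\right)^{2} = - 9 \left(30 \left(-5\right) + 26\right)^{2} = - 9 \left(-150 + 26\right)^{2} = - 9 \left(-124\right)^{2} = \left(-9\right) 15376 = -138384$)
$V = 61$ ($V = 57 - \left(-4 + 0\right) = 57 - -4 = 57 + 4 = 61$)
$V D = 61 \left(-138384\right) = -8441424$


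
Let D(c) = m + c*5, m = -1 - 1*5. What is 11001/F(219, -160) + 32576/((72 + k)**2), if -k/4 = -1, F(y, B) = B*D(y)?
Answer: 116927093/20966880 ≈ 5.5768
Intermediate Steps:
m = -6 (m = -1 - 5 = -6)
D(c) = -6 + 5*c (D(c) = -6 + c*5 = -6 + 5*c)
F(y, B) = B*(-6 + 5*y)
k = 4 (k = -4*(-1) = 4)
11001/F(219, -160) + 32576/((72 + k)**2) = 11001/((-160*(-6 + 5*219))) + 32576/((72 + 4)**2) = 11001/((-160*(-6 + 1095))) + 32576/(76**2) = 11001/((-160*1089)) + 32576/5776 = 11001/(-174240) + 32576*(1/5776) = 11001*(-1/174240) + 2036/361 = -3667/58080 + 2036/361 = 116927093/20966880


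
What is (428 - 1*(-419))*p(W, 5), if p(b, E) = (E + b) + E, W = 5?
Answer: 12705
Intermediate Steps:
p(b, E) = b + 2*E
(428 - 1*(-419))*p(W, 5) = (428 - 1*(-419))*(5 + 2*5) = (428 + 419)*(5 + 10) = 847*15 = 12705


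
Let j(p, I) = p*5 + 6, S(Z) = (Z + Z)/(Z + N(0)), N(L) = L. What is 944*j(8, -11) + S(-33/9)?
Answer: 43426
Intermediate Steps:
S(Z) = 2 (S(Z) = (Z + Z)/(Z + 0) = (2*Z)/Z = 2)
j(p, I) = 6 + 5*p (j(p, I) = 5*p + 6 = 6 + 5*p)
944*j(8, -11) + S(-33/9) = 944*(6 + 5*8) + 2 = 944*(6 + 40) + 2 = 944*46 + 2 = 43424 + 2 = 43426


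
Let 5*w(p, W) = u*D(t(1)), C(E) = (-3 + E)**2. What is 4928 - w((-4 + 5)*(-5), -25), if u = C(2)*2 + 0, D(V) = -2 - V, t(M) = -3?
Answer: 24638/5 ≈ 4927.6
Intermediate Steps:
u = 2 (u = (-3 + 2)**2*2 + 0 = (-1)**2*2 + 0 = 1*2 + 0 = 2 + 0 = 2)
w(p, W) = 2/5 (w(p, W) = (2*(-2 - 1*(-3)))/5 = (2*(-2 + 3))/5 = (2*1)/5 = (1/5)*2 = 2/5)
4928 - w((-4 + 5)*(-5), -25) = 4928 - 1*2/5 = 4928 - 2/5 = 24638/5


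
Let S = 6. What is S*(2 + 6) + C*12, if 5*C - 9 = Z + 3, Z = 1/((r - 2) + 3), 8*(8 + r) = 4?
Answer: 4968/65 ≈ 76.431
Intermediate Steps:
r = -15/2 (r = -8 + (⅛)*4 = -8 + ½ = -15/2 ≈ -7.5000)
Z = -2/13 (Z = 1/((-15/2 - 2) + 3) = 1/(-19/2 + 3) = 1/(-13/2) = -2/13 ≈ -0.15385)
C = 154/65 (C = 9/5 + (-2/13 + 3)/5 = 9/5 + (⅕)*(37/13) = 9/5 + 37/65 = 154/65 ≈ 2.3692)
S*(2 + 6) + C*12 = 6*(2 + 6) + (154/65)*12 = 6*8 + 1848/65 = 48 + 1848/65 = 4968/65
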